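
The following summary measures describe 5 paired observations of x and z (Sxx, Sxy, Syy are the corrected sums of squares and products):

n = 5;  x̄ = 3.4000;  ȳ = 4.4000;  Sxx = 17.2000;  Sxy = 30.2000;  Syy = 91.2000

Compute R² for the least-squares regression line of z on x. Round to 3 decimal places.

R² = Sxy²/(Sxx·Syy) = (30.2)²/(17.2·91.2) = 0.581421

0.581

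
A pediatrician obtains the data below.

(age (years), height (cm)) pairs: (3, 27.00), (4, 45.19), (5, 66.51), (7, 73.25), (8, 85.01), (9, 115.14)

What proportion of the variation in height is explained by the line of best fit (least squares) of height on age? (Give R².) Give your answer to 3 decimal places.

0.927

n = 6, Σx = 36, Σy = 412.1, Σxy = 2823.4, Σx² = 244, Σy² = 33044.1984
Sxx = Σx² − (Σx)²/n = 244 − 216 = 28
Sxy = Σxy − (Σx)(Σy)/n = 2823.4 − 2472.6 = 350.8
Syy = Σy² − (Σy)²/n = 33044.1984 − 28304.401667 = 4739.796733
R² = Sxy²/(Sxx·Syy) = (350.8)²/(28·4739.796733) = 0.927260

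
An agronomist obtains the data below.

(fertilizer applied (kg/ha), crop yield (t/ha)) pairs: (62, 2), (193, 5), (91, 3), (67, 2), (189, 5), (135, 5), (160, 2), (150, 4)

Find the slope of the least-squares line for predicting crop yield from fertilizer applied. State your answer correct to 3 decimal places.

0.020

n = 8, Σx = 1047, Σy = 28, Σxy = 4036, Σx² = 155909
Sxx = Σx² − (Σx)²/n = 155909 − 137026.125 = 18882.875
Sxy = Σxy − (Σx)(Σy)/n = 4036 − 3664.5 = 371.5
b = Sxy/Sxx = 371.5/18882.875 = 0.019674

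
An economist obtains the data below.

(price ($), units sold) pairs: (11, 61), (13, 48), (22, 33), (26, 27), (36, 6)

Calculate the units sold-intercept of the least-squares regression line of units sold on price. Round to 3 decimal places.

78.963

n = 5, Σx = 108, Σy = 175, Σxy = 2939, Σx² = 2746
Sxx = Σx² − (Σx)²/n = 2746 − 2332.8 = 413.2
Sxy = Σxy − (Σx)(Σy)/n = 2939 − 3780 = -841
b = Sxy/Sxx = -841/413.2 = -2.035334
a = ȳ − b·x̄ = 35 − (-2.035334)·21.6 = 78.963214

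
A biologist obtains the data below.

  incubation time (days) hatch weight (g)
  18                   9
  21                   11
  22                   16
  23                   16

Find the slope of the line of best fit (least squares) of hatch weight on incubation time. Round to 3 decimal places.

n = 4, Σx = 84, Σy = 52, Σxy = 1113, Σx² = 1778
Sxx = Σx² − (Σx)²/n = 1778 − 1764 = 14
Sxy = Σxy − (Σx)(Σy)/n = 1113 − 1092 = 21
b = Sxy/Sxx = 21/14 = 1.5

1.500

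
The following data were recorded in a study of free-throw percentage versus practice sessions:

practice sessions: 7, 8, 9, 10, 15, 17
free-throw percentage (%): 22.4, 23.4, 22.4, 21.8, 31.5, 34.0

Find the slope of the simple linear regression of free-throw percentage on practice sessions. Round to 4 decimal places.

n = 6, Σx = 66, Σy = 155.5, Σxy = 1814.1, Σx² = 808
Sxx = Σx² − (Σx)²/n = 808 − 726 = 82
Sxy = Σxy − (Σx)(Σy)/n = 1814.1 − 1710.5 = 103.6
b = Sxy/Sxx = 103.6/82 = 1.263415

1.2634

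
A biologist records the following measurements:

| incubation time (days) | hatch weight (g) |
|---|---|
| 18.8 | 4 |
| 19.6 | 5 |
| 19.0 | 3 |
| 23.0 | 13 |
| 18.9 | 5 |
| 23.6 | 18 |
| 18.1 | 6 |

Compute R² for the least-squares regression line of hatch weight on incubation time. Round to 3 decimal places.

0.879

n = 7, Σx = 141, Σy = 54, Σxy = 1157.1, Σx² = 2869.38, Σy² = 604
Sxx = Σx² − (Σx)²/n = 2869.38 − 2840.142857 = 29.237143
Sxy = Σxy − (Σx)(Σy)/n = 1157.1 − 1087.714286 = 69.385714
Syy = Σy² − (Σy)²/n = 604 − 416.571429 = 187.428571
R² = Sxy²/(Sxx·Syy) = (69.385714)²/(29.237143·187.428571) = 0.878556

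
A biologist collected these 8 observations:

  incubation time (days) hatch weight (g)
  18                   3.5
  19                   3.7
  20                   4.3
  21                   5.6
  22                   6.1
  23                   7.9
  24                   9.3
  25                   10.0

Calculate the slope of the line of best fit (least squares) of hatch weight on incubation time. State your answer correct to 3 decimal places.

1.010

n = 8, Σx = 172, Σy = 50.4, Σxy = 1126, Σx² = 3740
Sxx = Σx² − (Σx)²/n = 3740 − 3698 = 42
Sxy = Σxy − (Σx)(Σy)/n = 1126 − 1083.6 = 42.4
b = Sxy/Sxx = 42.4/42 = 1.009524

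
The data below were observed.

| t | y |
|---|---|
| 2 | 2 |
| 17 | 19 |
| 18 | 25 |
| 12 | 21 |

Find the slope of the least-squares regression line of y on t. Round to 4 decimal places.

1.2955

n = 4, Σx = 49, Σy = 67, Σxy = 1029, Σx² = 761
Sxx = Σx² − (Σx)²/n = 761 − 600.25 = 160.75
Sxy = Σxy − (Σx)(Σy)/n = 1029 − 820.75 = 208.25
b = Sxy/Sxx = 208.25/160.75 = 1.295490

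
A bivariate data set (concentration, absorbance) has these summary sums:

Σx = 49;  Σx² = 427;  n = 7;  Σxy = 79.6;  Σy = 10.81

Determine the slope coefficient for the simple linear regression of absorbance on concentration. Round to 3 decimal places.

0.047

Sxx = Σx² − (Σx)²/n = 427 − 343 = 84
Sxy = Σxy − (Σx)(Σy)/n = 79.6 − 75.67 = 3.93
b = Sxy/Sxx = 3.93/84 = 0.046786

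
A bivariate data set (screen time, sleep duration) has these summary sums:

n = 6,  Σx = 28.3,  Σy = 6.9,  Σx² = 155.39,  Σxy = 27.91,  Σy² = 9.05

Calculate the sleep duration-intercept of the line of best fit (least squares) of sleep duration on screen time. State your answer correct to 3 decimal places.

2.148

Sxx = Σx² − (Σx)²/n = 155.39 − 133.481667 = 21.908333
Sxy = Σxy − (Σx)(Σy)/n = 27.91 − 32.545 = -4.635
b = Sxy/Sxx = -4.635/21.908333 = -0.211563
a = ȳ − b·x̄ = 1.15 − (-0.211563)·4.716667 = 2.147874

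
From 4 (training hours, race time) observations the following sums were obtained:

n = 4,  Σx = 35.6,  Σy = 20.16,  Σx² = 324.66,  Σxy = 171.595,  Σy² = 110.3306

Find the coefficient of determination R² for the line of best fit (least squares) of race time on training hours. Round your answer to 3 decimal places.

Sxx = Σx² − (Σx)²/n = 324.66 − 316.84 = 7.82
Sxy = Σxy − (Σx)(Σy)/n = 171.595 − 179.424 = -7.829
Syy = Σy² − (Σy)²/n = 110.3306 − 101.6064 = 8.7242
R² = Sxy²/(Sxx·Syy) = (-7.829)²/(7.82·8.7242) = 0.898422

0.898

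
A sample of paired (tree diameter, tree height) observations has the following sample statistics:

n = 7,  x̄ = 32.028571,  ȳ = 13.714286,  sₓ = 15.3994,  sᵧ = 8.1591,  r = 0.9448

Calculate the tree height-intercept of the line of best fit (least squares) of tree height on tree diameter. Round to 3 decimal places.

b = r · sᵧ/sₓ = 0.9448 · 8.1591/15.3994 = 0.500586
a = ȳ − b·x̄ = 13.714286 − 0.500586·32.028571 = -2.318755

-2.319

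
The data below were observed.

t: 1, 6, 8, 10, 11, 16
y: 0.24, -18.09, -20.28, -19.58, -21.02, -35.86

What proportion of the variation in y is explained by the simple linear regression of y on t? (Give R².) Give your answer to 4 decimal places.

n = 6, Σx = 52, Σy = -114.59, Σxy = -1271.32, Σx² = 578, Σy² = 2849.7405
Sxx = Σx² − (Σx)²/n = 578 − 450.666667 = 127.333333
Sxy = Σxy − (Σx)(Σy)/n = -1271.32 − (-993.113333) = -278.206667
Syy = Σy² − (Σy)²/n = 2849.7405 − 2188.478017 = 661.262483
R² = Sxy²/(Sxx·Syy) = (-278.206667)²/(127.333333·661.262483) = 0.919219

0.9192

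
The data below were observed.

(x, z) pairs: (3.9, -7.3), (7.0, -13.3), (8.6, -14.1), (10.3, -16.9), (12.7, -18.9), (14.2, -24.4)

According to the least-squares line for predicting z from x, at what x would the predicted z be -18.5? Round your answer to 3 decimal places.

n = 6, Σx = 56.7, Σy = -94.9, Σxy = -1003.41, Σx² = 607.19
Sxx = Σx² − (Σx)²/n = 607.19 − 535.815 = 71.375
Sxy = Σxy − (Σx)(Σy)/n = -1003.41 − (-896.805) = -106.605
b = Sxy/Sxx = -106.605/71.375 = -1.493590
a = ȳ − b·x̄ = -15.816667 − (-1.493590)·9.45 = -1.702239
Set a + b·x = -18.5: x = (-18.5 − (-1.702239)) / (-1.493590) = 11.246566

11.247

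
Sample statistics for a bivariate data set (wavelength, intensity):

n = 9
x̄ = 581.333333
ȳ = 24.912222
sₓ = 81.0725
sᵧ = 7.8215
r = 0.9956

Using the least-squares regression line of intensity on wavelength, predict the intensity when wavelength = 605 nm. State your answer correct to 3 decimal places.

b = r · sᵧ/sₓ = 0.9956 · 7.8215/81.0725 = 0.096051
a = ȳ − b·x̄ = 24.912222 − 0.096051·581.333333 = -30.925359
ŷ(605) = a + b·605 = -30.925359 + 0.096051·605 = 27.185426

27.185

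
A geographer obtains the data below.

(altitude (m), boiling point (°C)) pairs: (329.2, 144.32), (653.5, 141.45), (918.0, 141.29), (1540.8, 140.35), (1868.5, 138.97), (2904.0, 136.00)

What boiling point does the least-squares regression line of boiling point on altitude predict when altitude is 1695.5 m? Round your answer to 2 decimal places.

139.46

n = 6, Σx = 8214, Σy = 842.38, Σxy = 1140512.664, Σx² = 15676731.78
Sxx = Σx² − (Σx)²/n = 15676731.78 − 11244966 = 4431765.78
Sxy = Σxy − (Σx)(Σy)/n = 1140512.664 − 1153218.22 = -12705.556
b = Sxy/Sxx = -12705.556/4431765.78 = -0.002867
a = ȳ − b·x̄ = 140.396667 − (-0.002867)·1369 = 144.321492
ŷ(1695.5) = a + b·1695.5 = 144.321492 + (-0.002867)·1695.5 = 139.460614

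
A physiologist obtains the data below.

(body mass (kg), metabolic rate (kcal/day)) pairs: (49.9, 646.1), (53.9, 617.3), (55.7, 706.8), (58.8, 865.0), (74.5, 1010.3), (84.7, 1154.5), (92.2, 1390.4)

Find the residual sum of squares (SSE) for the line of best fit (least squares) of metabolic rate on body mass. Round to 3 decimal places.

n = 7, Σx = 469.7, Σy = 6390.4, Σxy = 456992, Σx² = 33180.33, Σy² = 6333084.24
Sxx = Σx² − (Σx)²/n = 33180.33 − 31516.87 = 1663.46
Sxy = Σxy − (Σx)(Σy)/n = 456992 − 428795.84 = 28196.16
Syy = Σy² − (Σy)²/n = 6333084.24 − 5833887.451429 = 499196.788571
b = Sxy/Sxx = 28196.16/1663.46 = 16.950308
SSE = Syy − b·Sxy = 499196.788571 − 16.950308·28196.16 = 21263.181063

21263.181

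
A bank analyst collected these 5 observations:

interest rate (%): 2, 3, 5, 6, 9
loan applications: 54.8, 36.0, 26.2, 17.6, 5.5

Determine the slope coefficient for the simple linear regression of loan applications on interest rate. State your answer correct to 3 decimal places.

n = 5, Σx = 25, Σy = 140.1, Σxy = 503.7, Σx² = 155
Sxx = Σx² − (Σx)²/n = 155 − 125 = 30
Sxy = Σxy − (Σx)(Σy)/n = 503.7 − 700.5 = -196.8
b = Sxy/Sxx = -196.8/30 = -6.56

-6.560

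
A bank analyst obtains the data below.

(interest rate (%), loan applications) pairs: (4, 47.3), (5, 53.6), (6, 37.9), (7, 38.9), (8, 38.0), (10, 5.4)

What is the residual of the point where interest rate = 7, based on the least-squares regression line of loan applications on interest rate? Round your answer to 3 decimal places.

n = 6, Σx = 40, Σy = 221.1, Σxy = 1314.9, Σx² = 290
Sxx = Σx² − (Σx)²/n = 290 − 266.666667 = 23.333333
Sxy = Σxy − (Σx)(Σy)/n = 1314.9 − 1474 = -159.1
b = Sxy/Sxx = -159.1/23.333333 = -6.818571
a = ȳ − b·x̄ = 36.85 − (-6.818571)·6.666667 = 82.307143
ŷ(7) = 82.307143 + (-6.818571)·7 = 34.577143
residual = y − ŷ = 38.9 − 34.577143 = 4.322857

4.323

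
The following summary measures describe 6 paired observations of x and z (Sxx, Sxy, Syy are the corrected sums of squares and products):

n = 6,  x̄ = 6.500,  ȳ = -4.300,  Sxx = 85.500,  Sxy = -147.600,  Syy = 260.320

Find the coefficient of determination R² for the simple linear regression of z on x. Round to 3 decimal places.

0.979

R² = Sxy²/(Sxx·Syy) = (-147.6)²/(85.5·260.32) = 0.978812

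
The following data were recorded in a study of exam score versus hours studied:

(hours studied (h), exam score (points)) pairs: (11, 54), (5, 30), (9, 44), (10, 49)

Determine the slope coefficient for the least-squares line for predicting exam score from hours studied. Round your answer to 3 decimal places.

n = 4, Σx = 35, Σy = 177, Σxy = 1630, Σx² = 327
Sxx = Σx² − (Σx)²/n = 327 − 306.25 = 20.75
Sxy = Σxy − (Σx)(Σy)/n = 1630 − 1548.75 = 81.25
b = Sxy/Sxx = 81.25/20.75 = 3.915663

3.916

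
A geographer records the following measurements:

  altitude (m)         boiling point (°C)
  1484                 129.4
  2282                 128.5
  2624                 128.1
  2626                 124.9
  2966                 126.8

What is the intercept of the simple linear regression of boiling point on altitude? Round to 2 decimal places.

n = 5, Σx = 11982, Σy = 637.7, Σxy = 1525477.2, Σx² = 29988188
Sxx = Σx² − (Σx)²/n = 29988188 − 28713664.8 = 1274523.2
Sxy = Σxy − (Σx)(Σy)/n = 1525477.2 − 1528184.28 = -2707.08
b = Sxy/Sxx = -2707.08/1274523.2 = -0.002124
a = ȳ − b·x̄ = 127.54 − (-0.002124)·2396.4 = 132.629940

132.63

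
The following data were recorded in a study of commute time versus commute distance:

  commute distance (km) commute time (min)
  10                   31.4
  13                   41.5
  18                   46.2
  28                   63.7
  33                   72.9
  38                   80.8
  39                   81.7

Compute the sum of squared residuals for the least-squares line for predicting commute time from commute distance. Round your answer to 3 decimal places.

n = 7, Σx = 179, Σy = 418.2, Σxy = 12131.1, Σx² = 5431, Σy² = 27418.28
Sxx = Σx² − (Σx)²/n = 5431 − 4577.285714 = 853.714286
Sxy = Σxy − (Σx)(Σy)/n = 12131.1 − 10693.971429 = 1437.128571
Syy = Σy² − (Σy)²/n = 27418.28 − 24984.462857 = 2433.817143
b = Sxy/Sxx = 1437.128571/853.714286 = 1.683384
SSE = Syy − b·Sxy = 2433.817143 − 1.683384·1437.128571 = 14.578569

14.579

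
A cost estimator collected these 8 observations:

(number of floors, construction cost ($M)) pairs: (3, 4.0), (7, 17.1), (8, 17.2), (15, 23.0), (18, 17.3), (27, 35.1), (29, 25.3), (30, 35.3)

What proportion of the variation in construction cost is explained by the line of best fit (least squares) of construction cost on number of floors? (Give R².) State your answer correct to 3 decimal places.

n = 8, Σx = 137, Σy = 174.3, Σxy = 3666.1, Σx² = 3141, Σy² = 4550.73
Sxx = Σx² − (Σx)²/n = 3141 − 2346.125 = 794.875
Sxy = Σxy − (Σx)(Σy)/n = 3666.1 − 2984.8875 = 681.2125
Syy = Σy² − (Σy)²/n = 4550.73 − 3797.56125 = 753.16875
R² = Sxy²/(Sxx·Syy) = (681.2125)²/(794.875·753.16875) = 0.775129

0.775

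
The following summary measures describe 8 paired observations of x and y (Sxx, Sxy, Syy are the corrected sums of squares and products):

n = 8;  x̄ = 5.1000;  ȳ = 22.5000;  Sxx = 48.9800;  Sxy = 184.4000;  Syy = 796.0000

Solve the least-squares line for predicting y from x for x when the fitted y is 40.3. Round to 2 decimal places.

9.83

b = Sxy/Sxx = 184.4/48.98 = 3.764802
a = ȳ − b·x̄ = 22.5 − 3.764802·5.1 = 3.299510
Set a + b·x = 40.3: x = (40.3 − 3.299510) / 3.764802 = 9.828004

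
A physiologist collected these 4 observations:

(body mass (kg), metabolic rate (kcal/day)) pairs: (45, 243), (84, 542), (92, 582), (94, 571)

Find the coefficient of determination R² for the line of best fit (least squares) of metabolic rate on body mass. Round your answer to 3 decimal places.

0.989

n = 4, Σx = 315, Σy = 1938, Σxy = 163681, Σx² = 26381, Σy² = 1017578
Sxx = Σx² − (Σx)²/n = 26381 − 24806.25 = 1574.75
Sxy = Σxy − (Σx)(Σy)/n = 163681 − 152617.5 = 11063.5
Syy = Σy² − (Σy)²/n = 1017578 − 938961 = 78617
R² = Sxy²/(Sxx·Syy) = (11063.5)²/(1574.75·78617) = 0.988683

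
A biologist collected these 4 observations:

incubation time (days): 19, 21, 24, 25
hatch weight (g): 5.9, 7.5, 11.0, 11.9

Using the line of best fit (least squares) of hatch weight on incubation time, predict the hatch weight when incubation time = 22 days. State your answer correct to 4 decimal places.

n = 4, Σx = 89, Σy = 36.3, Σxy = 831.1, Σx² = 2003
Sxx = Σx² − (Σx)²/n = 2003 − 1980.25 = 22.75
Sxy = Σxy − (Σx)(Σy)/n = 831.1 − 807.675 = 23.425
b = Sxy/Sxx = 23.425/22.75 = 1.029670
a = ȳ − b·x̄ = 9.075 − 1.029670·22.25 = -13.835165
ŷ(22) = a + b·22 = -13.835165 + 1.029670·22 = 8.817582

8.8176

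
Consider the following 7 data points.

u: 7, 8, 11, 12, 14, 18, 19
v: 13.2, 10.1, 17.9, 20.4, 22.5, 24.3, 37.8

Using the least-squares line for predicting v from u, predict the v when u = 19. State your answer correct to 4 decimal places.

32.0668

n = 7, Σx = 89, Σy = 146.2, Σxy = 2085.5, Σx² = 1259
Sxx = Σx² − (Σx)²/n = 1259 − 1131.571429 = 127.428571
Sxy = Σxy − (Σx)(Σy)/n = 2085.5 − 1858.828571 = 226.671429
b = Sxy/Sxx = 226.671429/127.428571 = 1.778812
a = ȳ − b·x̄ = 20.885714 − 1.778812·12.714286 = -1.730605
ŷ(19) = a + b·19 = -1.730605 + 1.778812·19 = 32.066816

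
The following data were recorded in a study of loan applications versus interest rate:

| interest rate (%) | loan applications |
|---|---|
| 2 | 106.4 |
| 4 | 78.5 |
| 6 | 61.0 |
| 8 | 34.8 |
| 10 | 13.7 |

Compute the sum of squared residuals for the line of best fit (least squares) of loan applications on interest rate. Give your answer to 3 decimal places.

n = 5, Σx = 30, Σy = 294.4, Σxy = 1308.2, Σx² = 220, Σy² = 22602.94
Sxx = Σx² − (Σx)²/n = 220 − 180 = 40
Sxy = Σxy − (Σx)(Σy)/n = 1308.2 − 1766.4 = -458.2
Syy = Σy² − (Σy)²/n = 22602.94 − 17334.272 = 5268.668
b = Sxy/Sxx = -458.2/40 = -11.455
SSE = Syy − b·Sxy = 5268.668 − (-11.455)·(-458.2) = 19.987

19.987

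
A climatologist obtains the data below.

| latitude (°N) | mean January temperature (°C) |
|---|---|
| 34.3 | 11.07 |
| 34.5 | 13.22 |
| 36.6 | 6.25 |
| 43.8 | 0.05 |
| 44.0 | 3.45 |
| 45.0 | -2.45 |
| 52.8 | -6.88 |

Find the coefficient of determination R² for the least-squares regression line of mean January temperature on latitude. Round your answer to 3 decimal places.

n = 7, Σx = 291, Σy = 24.71, Σxy = 745.017, Σx² = 12373.58, Σy² = 401.6177
Sxx = Σx² − (Σx)²/n = 12373.58 − 12097.285714 = 276.294286
Sxy = Σxy − (Σx)(Σy)/n = 745.017 − 1027.23 = -282.213
Syy = Σy² − (Σy)²/n = 401.6177 − 87.2263 = 314.3914
R² = Sxy²/(Sxx·Syy) = (-282.213)²/(276.294286·314.3914) = 0.916878

0.917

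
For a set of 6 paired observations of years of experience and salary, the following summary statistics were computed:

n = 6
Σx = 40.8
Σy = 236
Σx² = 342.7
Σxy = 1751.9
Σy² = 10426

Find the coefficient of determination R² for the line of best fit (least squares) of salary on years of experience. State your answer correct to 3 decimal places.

Sxx = Σx² − (Σx)²/n = 342.7 − 277.44 = 65.26
Sxy = Σxy − (Σx)(Σy)/n = 1751.9 − 1604.8 = 147.1
Syy = Σy² − (Σy)²/n = 10426 − 9282.666667 = 1143.333333
R² = Sxy²/(Sxx·Syy) = (147.1)²/(65.26·1143.333333) = 0.290005

0.290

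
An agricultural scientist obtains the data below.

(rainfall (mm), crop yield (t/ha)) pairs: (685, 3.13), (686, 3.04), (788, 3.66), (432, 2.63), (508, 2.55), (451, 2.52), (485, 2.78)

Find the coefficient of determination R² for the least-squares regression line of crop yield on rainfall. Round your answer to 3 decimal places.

n = 7, Σx = 4035, Σy = 20.31, Σxy = 12029.95, Σx² = 2444079, Σy² = 59.9323
Sxx = Σx² − (Σx)²/n = 2444079 − 2325889.285714 = 118189.714286
Sxy = Σxy − (Σx)(Σy)/n = 12029.95 − 11707.264286 = 322.685714
Syy = Σy² − (Σy)²/n = 59.9323 − 58.928014 = 1.004286
R² = Sxy²/(Sxx·Syy) = (322.685714)²/(118189.714286·1.004286) = 0.877248

0.877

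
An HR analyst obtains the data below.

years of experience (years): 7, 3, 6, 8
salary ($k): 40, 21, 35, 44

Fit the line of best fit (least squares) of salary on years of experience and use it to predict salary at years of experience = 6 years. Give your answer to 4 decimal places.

n = 4, Σx = 24, Σy = 140, Σxy = 905, Σx² = 158
Sxx = Σx² − (Σx)²/n = 158 − 144 = 14
Sxy = Σxy − (Σx)(Σy)/n = 905 − 840 = 65
b = Sxy/Sxx = 65/14 = 4.642857
a = ȳ − b·x̄ = 35 − 4.642857·6 = 7.142857
ŷ(6) = a + b·6 = 7.142857 + 4.642857·6 = 35

35.0000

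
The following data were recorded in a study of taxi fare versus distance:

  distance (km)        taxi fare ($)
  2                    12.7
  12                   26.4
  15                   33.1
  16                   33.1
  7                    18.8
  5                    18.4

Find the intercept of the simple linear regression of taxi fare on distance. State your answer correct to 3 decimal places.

9.741

n = 6, Σx = 57, Σy = 142.5, Σxy = 1591.9, Σx² = 703
Sxx = Σx² − (Σx)²/n = 703 − 541.5 = 161.5
Sxy = Σxy − (Σx)(Σy)/n = 1591.9 − 1353.75 = 238.15
b = Sxy/Sxx = 238.15/161.5 = 1.474613
a = ȳ − b·x̄ = 23.75 − 1.474613·9.5 = 9.741176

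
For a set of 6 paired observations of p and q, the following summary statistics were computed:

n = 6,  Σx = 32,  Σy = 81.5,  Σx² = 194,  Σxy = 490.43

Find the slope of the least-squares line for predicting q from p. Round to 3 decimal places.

2.390

Sxx = Σx² − (Σx)²/n = 194 − 170.666667 = 23.333333
Sxy = Σxy − (Σx)(Σy)/n = 490.43 − 434.666667 = 55.763333
b = Sxy/Sxx = 55.763333/23.333333 = 2.389857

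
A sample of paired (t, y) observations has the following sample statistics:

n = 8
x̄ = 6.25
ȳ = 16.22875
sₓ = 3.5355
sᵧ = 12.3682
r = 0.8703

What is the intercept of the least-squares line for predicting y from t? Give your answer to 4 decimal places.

-2.7998

b = r · sᵧ/sₓ = 0.8703 · 12.3682/3.5355 = 3.044561
a = ȳ − b·x̄ = 16.22875 − 3.044561·6.25 = -2.799755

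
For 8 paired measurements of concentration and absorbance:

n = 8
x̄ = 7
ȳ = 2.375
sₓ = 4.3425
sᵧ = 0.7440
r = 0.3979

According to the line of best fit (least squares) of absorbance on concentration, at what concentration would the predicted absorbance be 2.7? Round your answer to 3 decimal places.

b = r · sᵧ/sₓ = 0.3979 · 0.744/4.3425 = 0.068172
a = ȳ − b·x̄ = 2.375 − 0.068172·7 = 1.897795
Set a + b·x = 2.7: x = (2.7 − 1.897795) / 0.068172 = 11.767342

11.767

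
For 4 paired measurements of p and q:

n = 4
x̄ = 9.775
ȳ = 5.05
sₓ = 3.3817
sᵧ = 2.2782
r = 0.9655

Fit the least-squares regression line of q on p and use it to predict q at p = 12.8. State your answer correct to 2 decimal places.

7.02

b = r · sᵧ/sₓ = 0.9655 · 2.2782/3.3817 = 0.650443
a = ȳ − b·x̄ = 5.05 − 0.650443·9.775 = -1.308077
ŷ(12.8) = a + b·12.8 = -1.308077 + 0.650443·12.8 = 7.017589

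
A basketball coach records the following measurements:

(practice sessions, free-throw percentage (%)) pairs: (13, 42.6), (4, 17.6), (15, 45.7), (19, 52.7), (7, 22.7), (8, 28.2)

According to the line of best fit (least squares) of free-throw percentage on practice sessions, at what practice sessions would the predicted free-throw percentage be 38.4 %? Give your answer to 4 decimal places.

n = 6, Σx = 66, Σy = 209.5, Σxy = 2695.5, Σx² = 884
Sxx = Σx² − (Σx)²/n = 884 − 726 = 158
Sxy = Σxy − (Σx)(Σy)/n = 2695.5 − 2304.5 = 391
b = Sxy/Sxx = 391/158 = 2.474684
a = ȳ − b·x̄ = 34.916667 − 2.474684·11 = 7.695148
Set a + b·x = 38.4: x = (38.4 − 7.695148) / 2.474684 = 12.407587

12.4076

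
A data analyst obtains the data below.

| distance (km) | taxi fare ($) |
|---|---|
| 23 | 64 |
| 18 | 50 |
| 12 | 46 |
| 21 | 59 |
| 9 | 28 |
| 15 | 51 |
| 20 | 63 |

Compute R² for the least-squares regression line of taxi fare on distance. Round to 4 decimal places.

n = 7, Σx = 118, Σy = 361, Σxy = 6440, Σx² = 2144, Σy² = 19547
Sxx = Σx² − (Σx)²/n = 2144 − 1989.142857 = 154.857143
Sxy = Σxy − (Σx)(Σy)/n = 6440 − 6085.428571 = 354.571429
Syy = Σy² − (Σy)²/n = 19547 − 18617.285714 = 929.714286
R² = Sxy²/(Sxx·Syy) = (354.571429)²/(154.857143·929.714286) = 0.873226

0.8732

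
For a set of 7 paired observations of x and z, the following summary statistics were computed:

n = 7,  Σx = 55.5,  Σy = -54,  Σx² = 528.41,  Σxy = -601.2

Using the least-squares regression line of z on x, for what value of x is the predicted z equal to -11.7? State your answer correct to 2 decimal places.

9.96

Sxx = Σx² − (Σx)²/n = 528.41 − 440.035714 = 88.374286
Sxy = Σxy − (Σx)(Σy)/n = -601.2 − (-428.142857) = -173.057143
b = Sxy/Sxx = -173.057143/88.374286 = -1.958230
a = ȳ − b·x̄ = -7.714286 − (-1.958230)·7.928571 = 7.811678
Set a + b·x = -11.7: x = (-11.7 − 7.811678) / (-1.958230) = 9.963938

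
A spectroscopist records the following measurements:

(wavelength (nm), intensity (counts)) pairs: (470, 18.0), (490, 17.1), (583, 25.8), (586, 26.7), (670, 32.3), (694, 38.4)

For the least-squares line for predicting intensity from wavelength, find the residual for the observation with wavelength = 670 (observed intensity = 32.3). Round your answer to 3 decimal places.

-1.865

n = 6, Σx = 3493, Σy = 158.3, Σxy = 95817.2, Σx² = 2074821
Sxx = Σx² − (Σx)²/n = 2074821 − 2033508.166667 = 41312.833333
Sxy = Σxy − (Σx)(Σy)/n = 95817.2 − 92156.983333 = 3660.216667
b = Sxy/Sxx = 3660.216667/41312.833333 = 0.088598
a = ȳ − b·x̄ = 26.383333 − 0.088598·582.166667 = -25.195219
ŷ(670) = -25.195219 + 0.088598·670 = 34.165153
residual = y − ŷ = 32.3 − 34.165153 = -1.865153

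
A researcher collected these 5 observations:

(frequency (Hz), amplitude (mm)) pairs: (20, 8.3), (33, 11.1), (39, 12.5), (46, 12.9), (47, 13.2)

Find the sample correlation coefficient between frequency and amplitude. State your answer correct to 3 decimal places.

n = 5, Σx = 185, Σy = 58, Σxy = 2233.6, Σx² = 7335, Σy² = 689
Sxx = Σx² − (Σx)²/n = 7335 − 6845 = 490
Sxy = Σxy − (Σx)(Σy)/n = 2233.6 − 2146 = 87.6
Syy = Σy² − (Σy)²/n = 689 − 672.8 = 16.2
r = Sxy/√(Sxx·Syy) = 87.6/√(7938) = 87.6/89.095454 = 0.983215

0.983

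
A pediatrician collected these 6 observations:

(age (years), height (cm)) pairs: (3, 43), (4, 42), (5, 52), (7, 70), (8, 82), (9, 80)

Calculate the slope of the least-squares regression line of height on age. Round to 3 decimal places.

7.464

n = 6, Σx = 36, Σy = 369, Σxy = 2423, Σx² = 244
Sxx = Σx² − (Σx)²/n = 244 − 216 = 28
Sxy = Σxy − (Σx)(Σy)/n = 2423 − 2214 = 209
b = Sxy/Sxx = 209/28 = 7.464286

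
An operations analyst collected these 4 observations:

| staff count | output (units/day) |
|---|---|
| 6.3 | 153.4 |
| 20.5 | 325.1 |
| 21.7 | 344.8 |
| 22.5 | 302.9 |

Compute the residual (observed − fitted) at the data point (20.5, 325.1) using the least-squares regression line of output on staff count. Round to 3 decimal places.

13.406

n = 4, Σx = 71, Σy = 1126.2, Σxy = 21928.38, Σx² = 1437.08
Sxx = Σx² − (Σx)²/n = 1437.08 − 1260.25 = 176.83
Sxy = Σxy − (Σx)(Σy)/n = 21928.38 − 19990.05 = 1938.33
b = Sxy/Sxx = 1938.33/176.83 = 10.961545
a = ȳ − b·x̄ = 281.55 − 10.961545·17.75 = 86.982576
ŷ(20.5) = 86.982576 + 10.961545·20.5 = 311.694249
residual = y − ŷ = 325.1 − 311.694249 = 13.405751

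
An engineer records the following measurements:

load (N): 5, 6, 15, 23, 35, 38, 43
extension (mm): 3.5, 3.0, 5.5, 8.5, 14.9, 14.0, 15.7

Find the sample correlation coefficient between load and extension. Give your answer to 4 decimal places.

n = 7, Σx = 165, Σy = 65.1, Σxy = 2042.1, Σx² = 5333, Σy² = 788.25
Sxx = Σx² − (Σx)²/n = 5333 − 3889.285714 = 1443.714286
Sxy = Σxy − (Σx)(Σy)/n = 2042.1 − 1534.5 = 507.6
Syy = Σy² − (Σy)²/n = 788.25 − 605.43 = 182.82
r = Sxy/√(Sxx·Syy) = 507.6/√(263939.845714) = 507.6/513.750762 = 0.988028

0.9880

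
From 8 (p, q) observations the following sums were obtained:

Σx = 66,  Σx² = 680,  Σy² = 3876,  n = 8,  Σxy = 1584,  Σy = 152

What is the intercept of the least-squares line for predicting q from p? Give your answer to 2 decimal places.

-1.09

Sxx = Σx² − (Σx)²/n = 680 − 544.5 = 135.5
Sxy = Σxy − (Σx)(Σy)/n = 1584 − 1254 = 330
b = Sxy/Sxx = 330/135.5 = 2.435424
a = ȳ − b·x̄ = 19 − 2.435424·8.25 = -1.092251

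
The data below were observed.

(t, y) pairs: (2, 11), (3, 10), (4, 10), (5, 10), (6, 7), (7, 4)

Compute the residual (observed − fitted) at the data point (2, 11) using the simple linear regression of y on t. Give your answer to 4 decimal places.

n = 6, Σx = 27, Σy = 52, Σxy = 212, Σx² = 139
Sxx = Σx² − (Σx)²/n = 139 − 121.5 = 17.5
Sxy = Σxy − (Σx)(Σy)/n = 212 − 234 = -22
b = Sxy/Sxx = -22/17.5 = -1.257143
a = ȳ − b·x̄ = 8.666667 − (-1.257143)·4.5 = 14.323810
ŷ(2) = 14.323810 + (-1.257143)·2 = 11.809524
residual = y − ŷ = 11 − 11.809524 = -0.809524

-0.8095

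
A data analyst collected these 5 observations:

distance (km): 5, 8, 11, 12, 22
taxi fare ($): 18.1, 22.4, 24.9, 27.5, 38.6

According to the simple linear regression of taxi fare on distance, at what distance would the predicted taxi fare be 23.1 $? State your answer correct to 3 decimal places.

8.922

n = 5, Σx = 58, Σy = 131.5, Σxy = 1722.8, Σx² = 838
Sxx = Σx² − (Σx)²/n = 838 − 672.8 = 165.2
Sxy = Σxy − (Σx)(Σy)/n = 1722.8 − 1525.4 = 197.4
b = Sxy/Sxx = 197.4/165.2 = 1.194915
a = ȳ − b·x̄ = 26.3 − 1.194915·11.6 = 12.438983
Set a + b·x = 23.1: x = (23.1 − 12.438983) / 1.194915 = 8.921986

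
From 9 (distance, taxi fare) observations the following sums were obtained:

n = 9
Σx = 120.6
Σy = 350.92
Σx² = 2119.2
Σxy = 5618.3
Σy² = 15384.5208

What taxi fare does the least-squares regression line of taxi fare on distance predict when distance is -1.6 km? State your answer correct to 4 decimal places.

11.6845

Sxx = Σx² − (Σx)²/n = 2119.2 − 1616.04 = 503.16
Sxy = Σxy − (Σx)(Σy)/n = 5618.3 − 4702.328 = 915.972
b = Sxy/Sxx = 915.972/503.16 = 1.820439
a = ȳ − b·x̄ = 38.991111 − 1.820439·13.4 = 14.597231
ŷ(-1.6) = a + b·-1.6 = 14.597231 + 1.820439·(-1.6) = 11.684529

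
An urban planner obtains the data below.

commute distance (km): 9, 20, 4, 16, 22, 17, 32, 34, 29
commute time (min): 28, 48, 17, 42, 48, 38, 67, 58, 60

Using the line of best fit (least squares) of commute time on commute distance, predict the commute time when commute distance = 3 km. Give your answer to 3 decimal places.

n = 9, Σx = 183, Σy = 406, Σxy = 9510, Σx² = 4547
Sxx = Σx² − (Σx)²/n = 4547 − 3721 = 826
Sxy = Σxy − (Σx)(Σy)/n = 9510 − 8255.333333 = 1254.666667
b = Sxy/Sxx = 1254.666667/826 = 1.518967
a = ȳ − b·x̄ = 45.111111 − 1.518967·20.333333 = 14.225451
ŷ(3) = a + b·3 = 14.225451 + 1.518967·3 = 18.782351

18.782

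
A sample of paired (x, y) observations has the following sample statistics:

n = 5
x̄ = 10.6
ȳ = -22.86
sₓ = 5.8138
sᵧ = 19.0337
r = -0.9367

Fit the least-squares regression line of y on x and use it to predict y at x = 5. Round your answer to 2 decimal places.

b = r · sᵧ/sₓ = -0.9367 · 19.0337/5.8138 = -3.066646
a = ȳ − b·x̄ = -22.86 − (-3.066646)·10.6 = 9.646448
ŷ(5) = a + b·5 = 9.646448 + (-3.066646)·5 = -5.686782

-5.69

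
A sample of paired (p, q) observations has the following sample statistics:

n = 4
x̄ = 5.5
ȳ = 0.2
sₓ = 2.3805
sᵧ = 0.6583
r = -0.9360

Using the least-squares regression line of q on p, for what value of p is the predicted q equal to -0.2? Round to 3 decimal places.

b = r · sᵧ/sₓ = -0.936 · 0.6583/2.3805 = -0.258840
a = ȳ − b·x̄ = 0.2 − (-0.258840)·5.5 = 1.623620
Set a + b·x = -0.2: x = (-0.2 − 1.623620) / (-0.258840) = 7.045356

7.045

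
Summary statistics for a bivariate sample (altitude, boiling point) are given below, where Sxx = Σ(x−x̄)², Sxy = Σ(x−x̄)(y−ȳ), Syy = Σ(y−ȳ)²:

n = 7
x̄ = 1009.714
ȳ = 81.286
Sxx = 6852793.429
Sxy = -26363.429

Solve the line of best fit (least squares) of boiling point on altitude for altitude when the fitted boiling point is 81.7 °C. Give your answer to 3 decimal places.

b = Sxy/Sxx = -26363.429/6852793.429 = -0.003847
a = ȳ − b·x̄ = 81.286 − (-0.003847)·1009.714 = 85.170478
Set a + b·x = 81.7: x = (81.7 − 85.170478) / (-0.003847) = 902.100666

902.101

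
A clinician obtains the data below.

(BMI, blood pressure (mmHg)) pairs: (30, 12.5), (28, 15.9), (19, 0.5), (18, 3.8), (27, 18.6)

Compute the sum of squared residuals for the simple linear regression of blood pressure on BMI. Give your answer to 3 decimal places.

61.227

n = 5, Σx = 122, Σy = 51.3, Σxy = 1400.3, Σx² = 3098, Σy² = 769.71
Sxx = Σx² − (Σx)²/n = 3098 − 2976.8 = 121.2
Sxy = Σxy − (Σx)(Σy)/n = 1400.3 − 1251.72 = 148.58
Syy = Σy² − (Σy)²/n = 769.71 − 526.338 = 243.372
b = Sxy/Sxx = 148.58/121.2 = 1.225908
SSE = Syy − b·Sxy = 243.372 − 1.225908·148.58 = 61.226650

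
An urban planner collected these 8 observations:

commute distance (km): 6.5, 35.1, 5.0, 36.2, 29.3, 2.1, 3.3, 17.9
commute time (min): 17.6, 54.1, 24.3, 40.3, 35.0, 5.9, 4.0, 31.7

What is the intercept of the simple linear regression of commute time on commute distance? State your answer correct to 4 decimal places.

8.6063

n = 8, Σx = 135.4, Σy = 212.9, Σxy = 5212.19, Σx² = 3803.9
Sxx = Σx² − (Σx)²/n = 3803.9 − 2291.645 = 1512.255
Sxy = Σxy − (Σx)(Σy)/n = 5212.19 − 3603.3325 = 1608.8575
b = Sxy/Sxx = 1608.8575/1512.255 = 1.063880
a = ȳ − b·x̄ = 26.6125 − 1.063880·16.925 = 8.606335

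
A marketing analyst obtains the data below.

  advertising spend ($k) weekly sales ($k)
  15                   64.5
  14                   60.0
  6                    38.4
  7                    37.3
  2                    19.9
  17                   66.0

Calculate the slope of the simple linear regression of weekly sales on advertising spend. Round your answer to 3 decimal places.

n = 6, Σx = 61, Σy = 286.1, Σxy = 3460.8, Σx² = 799
Sxx = Σx² − (Σx)²/n = 799 − 620.166667 = 178.833333
Sxy = Σxy − (Σx)(Σy)/n = 3460.8 − 2908.683333 = 552.116667
b = Sxy/Sxx = 552.116667/178.833333 = 3.087325

3.087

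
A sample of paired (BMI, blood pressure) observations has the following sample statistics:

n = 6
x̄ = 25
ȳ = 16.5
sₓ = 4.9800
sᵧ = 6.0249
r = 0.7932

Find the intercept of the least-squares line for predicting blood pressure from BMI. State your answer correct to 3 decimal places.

-7.491

b = r · sᵧ/sₓ = 0.7932 · 6.0249/4.98 = 0.959629
a = ȳ − b·x̄ = 16.5 − 0.959629·25 = -7.490716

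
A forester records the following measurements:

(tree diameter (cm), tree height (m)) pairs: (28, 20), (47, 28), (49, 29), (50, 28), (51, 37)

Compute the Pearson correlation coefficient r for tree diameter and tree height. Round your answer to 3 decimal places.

n = 5, Σx = 225, Σy = 142, Σxy = 6584, Σx² = 10495, Σy² = 4178
Sxx = Σx² − (Σx)²/n = 10495 − 10125 = 370
Sxy = Σxy − (Σx)(Σy)/n = 6584 − 6390 = 194
Syy = Σy² − (Σy)²/n = 4178 − 4032.8 = 145.2
r = Sxy/√(Sxx·Syy) = 194/√(53724) = 194/231.784383 = 0.836985

0.837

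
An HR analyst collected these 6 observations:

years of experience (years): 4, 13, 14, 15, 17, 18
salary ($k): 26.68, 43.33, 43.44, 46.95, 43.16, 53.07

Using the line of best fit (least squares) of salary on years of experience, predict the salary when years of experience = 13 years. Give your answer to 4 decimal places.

n = 6, Σx = 81, Σy = 256.63, Σxy = 3671.4, Σx² = 1219
Sxx = Σx² − (Σx)²/n = 1219 − 1093.5 = 125.5
Sxy = Σxy − (Σx)(Σy)/n = 3671.4 − 3464.505 = 206.895
b = Sxy/Sxx = 206.895/125.5 = 1.648566
a = ȳ − b·x̄ = 42.771667 − 1.648566·13.5 = 20.516029
ŷ(13) = a + b·13 = 20.516029 + 1.648566·13 = 41.947384

41.9474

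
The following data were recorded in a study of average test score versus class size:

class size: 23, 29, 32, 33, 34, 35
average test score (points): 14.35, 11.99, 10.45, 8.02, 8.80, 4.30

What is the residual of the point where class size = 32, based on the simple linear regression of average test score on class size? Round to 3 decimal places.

1.499

n = 6, Σx = 186, Σy = 57.91, Σxy = 1726.52, Σx² = 5864
Sxx = Σx² − (Σx)²/n = 5864 − 5766 = 98
Sxy = Σxy − (Σx)(Σy)/n = 1726.52 − 1795.21 = -68.69
b = Sxy/Sxx = -68.69/98 = -0.700918
a = ȳ − b·x̄ = 9.651667 − (-0.700918)·31 = 31.380136
ŷ(32) = 31.380136 + (-0.700918)·32 = 8.950748
residual = y − ŷ = 10.45 − 8.950748 = 1.499252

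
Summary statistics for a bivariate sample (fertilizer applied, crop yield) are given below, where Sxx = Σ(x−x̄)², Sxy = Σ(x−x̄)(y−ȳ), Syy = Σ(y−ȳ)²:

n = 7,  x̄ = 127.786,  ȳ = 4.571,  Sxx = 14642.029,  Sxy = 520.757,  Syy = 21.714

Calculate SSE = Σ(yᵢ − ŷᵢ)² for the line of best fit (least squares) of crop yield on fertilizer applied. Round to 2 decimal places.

b = Sxy/Sxx = 520.757/14642.029 = 0.035566
SSE = Syy − b·Sxy = 21.714 − 0.035566·520.757 = 3.192806

3.19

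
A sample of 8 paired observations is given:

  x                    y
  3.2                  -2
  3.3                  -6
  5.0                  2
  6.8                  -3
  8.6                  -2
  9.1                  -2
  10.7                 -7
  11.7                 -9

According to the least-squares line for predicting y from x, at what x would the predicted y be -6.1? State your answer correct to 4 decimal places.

11.8344

n = 8, Σx = 58.4, Σy = -29, Σxy = -252.2, Σx² = 500.52
Sxx = Σx² − (Σx)²/n = 500.52 − 426.32 = 74.2
Sxy = Σxy − (Σx)(Σy)/n = -252.2 − (-211.7) = -40.5
b = Sxy/Sxx = -40.5/74.2 = -0.545822
a = ȳ − b·x̄ = -3.625 − (-0.545822)·7.3 = 0.359501
Set a + b·x = -6.1: x = (-6.1 − 0.359501) / (-0.545822) = 11.834444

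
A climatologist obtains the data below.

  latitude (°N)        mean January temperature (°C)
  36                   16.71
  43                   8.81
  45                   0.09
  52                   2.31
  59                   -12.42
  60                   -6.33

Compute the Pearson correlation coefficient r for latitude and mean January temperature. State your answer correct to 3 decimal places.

n = 6, Σx = 295, Σy = 9.17, Σxy = -8.02, Σx² = 14955, Σy² = 556.5097
Sxx = Σx² − (Σx)²/n = 14955 − 14504.166667 = 450.833333
Sxy = Σxy − (Σx)(Σy)/n = -8.02 − 450.858333 = -458.878333
Syy = Σy² − (Σy)²/n = 556.5097 − 14.014817 = 542.494883
r = Sxy/√(Sxx·Syy) = -458.878333/√(244574.776569) = -458.878333/494.545020 = -0.927880

-0.928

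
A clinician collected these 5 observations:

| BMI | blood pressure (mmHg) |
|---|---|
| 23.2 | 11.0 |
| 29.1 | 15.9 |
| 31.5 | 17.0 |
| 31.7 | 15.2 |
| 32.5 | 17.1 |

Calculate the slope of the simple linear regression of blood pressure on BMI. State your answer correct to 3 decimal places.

n = 5, Σx = 148, Σy = 76.2, Σxy = 2290.98, Σx² = 4438.44
Sxx = Σx² − (Σx)²/n = 4438.44 − 4380.8 = 57.64
Sxy = Σxy − (Σx)(Σy)/n = 2290.98 − 2255.52 = 35.46
b = Sxy/Sxx = 35.46/57.64 = 0.615198

0.615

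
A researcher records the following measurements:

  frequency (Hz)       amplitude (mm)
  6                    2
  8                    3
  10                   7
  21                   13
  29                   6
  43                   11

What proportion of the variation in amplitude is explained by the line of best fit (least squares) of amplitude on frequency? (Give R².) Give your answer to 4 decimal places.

0.4343

n = 6, Σx = 117, Σy = 42, Σxy = 1026, Σx² = 3331, Σy² = 388
Sxx = Σx² − (Σx)²/n = 3331 − 2281.5 = 1049.5
Sxy = Σxy − (Σx)(Σy)/n = 1026 − 819 = 207
Syy = Σy² − (Σy)²/n = 388 − 294 = 94
R² = Sxy²/(Sxx·Syy) = (207)²/(1049.5·94) = 0.434341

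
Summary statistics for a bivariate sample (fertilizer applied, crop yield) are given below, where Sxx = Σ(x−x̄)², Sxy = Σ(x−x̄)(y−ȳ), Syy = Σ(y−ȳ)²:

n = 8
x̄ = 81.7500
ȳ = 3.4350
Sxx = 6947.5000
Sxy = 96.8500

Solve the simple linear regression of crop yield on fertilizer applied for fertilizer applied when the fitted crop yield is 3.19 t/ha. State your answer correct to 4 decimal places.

b = Sxy/Sxx = 96.85/6947.5 = 0.013940
a = ȳ − b·x̄ = 3.435 − 0.013940·81.75 = 2.295383
Set a + b·x = 3.19: x = (3.19 − 2.295383) / 0.013940 = 64.175013

64.1750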